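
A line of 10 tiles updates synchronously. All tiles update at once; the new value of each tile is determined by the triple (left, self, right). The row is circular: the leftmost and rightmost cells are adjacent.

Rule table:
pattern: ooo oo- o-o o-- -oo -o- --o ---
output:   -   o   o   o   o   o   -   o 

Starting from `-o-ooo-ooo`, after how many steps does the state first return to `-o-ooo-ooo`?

oooo-ooo-o
---ooo-ooo
oo-o-ooo-o
-ooooo-ooo
oo---ooo-o
-ooo-o-ooo
oo-ooooo-o
-ooo---ooo
oo-ooo-o-o
-ooo-ooooo
oo-ooo---o
-ooo-ooo-o
oo-ooo-ooo
-ooo-ooo--
-o-ooo-ooo

15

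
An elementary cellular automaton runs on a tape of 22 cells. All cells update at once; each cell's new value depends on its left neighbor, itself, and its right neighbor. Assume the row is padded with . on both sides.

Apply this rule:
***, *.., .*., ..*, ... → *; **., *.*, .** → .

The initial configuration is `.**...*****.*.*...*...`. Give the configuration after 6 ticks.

*..********..***.**.*.

*..***.***..*.********
***.*...*.***..******.
.*..*****..*.**.****.*
****.***.***.....**..*
.**...*...*.*****..***
*..********..***.**.*.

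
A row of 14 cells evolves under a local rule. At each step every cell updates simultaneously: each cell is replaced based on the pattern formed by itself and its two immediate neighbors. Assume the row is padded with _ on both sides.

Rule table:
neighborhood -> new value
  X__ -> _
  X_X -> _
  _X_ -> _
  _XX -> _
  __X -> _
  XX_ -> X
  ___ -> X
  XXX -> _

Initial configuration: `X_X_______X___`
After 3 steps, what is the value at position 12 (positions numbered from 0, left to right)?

_

step 1: ____XXXXX___XX
step 2: XXX_____X_X__X
step 3: __X_XXX_______
position 12 holds _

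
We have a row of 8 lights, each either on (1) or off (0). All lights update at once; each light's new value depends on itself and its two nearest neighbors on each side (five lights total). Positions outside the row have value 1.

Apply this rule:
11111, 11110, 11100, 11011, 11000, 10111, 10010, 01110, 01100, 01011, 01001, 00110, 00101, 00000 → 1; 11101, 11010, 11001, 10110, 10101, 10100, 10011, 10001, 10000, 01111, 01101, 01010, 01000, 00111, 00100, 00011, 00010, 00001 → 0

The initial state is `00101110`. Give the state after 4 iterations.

01111101
11011011
10100110
00010101

00010101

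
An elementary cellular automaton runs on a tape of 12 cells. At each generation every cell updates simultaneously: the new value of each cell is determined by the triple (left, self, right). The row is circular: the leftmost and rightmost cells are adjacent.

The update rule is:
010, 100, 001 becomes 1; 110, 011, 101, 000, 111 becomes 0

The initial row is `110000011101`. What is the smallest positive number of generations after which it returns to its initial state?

001000100000
011101110000
100000001000
110000011101

4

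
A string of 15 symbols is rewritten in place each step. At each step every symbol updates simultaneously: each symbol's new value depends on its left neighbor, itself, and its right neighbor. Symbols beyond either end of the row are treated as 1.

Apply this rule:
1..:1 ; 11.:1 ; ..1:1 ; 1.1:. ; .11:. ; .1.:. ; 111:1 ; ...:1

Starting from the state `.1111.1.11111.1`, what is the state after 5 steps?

1111..11111..11

..111....1111..
11.111111.11111
11..11111..1111
1111.111111.111
1111..11111..11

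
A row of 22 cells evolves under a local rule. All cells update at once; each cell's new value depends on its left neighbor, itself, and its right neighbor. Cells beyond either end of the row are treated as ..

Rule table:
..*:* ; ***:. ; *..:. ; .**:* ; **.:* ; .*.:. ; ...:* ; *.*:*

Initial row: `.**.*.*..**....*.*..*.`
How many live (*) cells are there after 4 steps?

****.*..***.***.*..*..
*..**..**.***.**..*..*
..***.*****.****.*..*.
***.***...***..**..*..
count of *: 12

12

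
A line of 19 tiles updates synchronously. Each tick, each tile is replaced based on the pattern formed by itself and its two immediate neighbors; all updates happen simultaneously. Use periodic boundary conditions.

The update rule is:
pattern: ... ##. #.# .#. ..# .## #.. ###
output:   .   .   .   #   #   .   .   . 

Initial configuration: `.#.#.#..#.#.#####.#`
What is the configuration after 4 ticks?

tick 1: .#.#.#.##.#.......#
tick 2: .#.#.#....#......##
tick 3: .#.#.#...##.....#..
tick 4: ##.#.#..#......##..

##.#.#..#......##..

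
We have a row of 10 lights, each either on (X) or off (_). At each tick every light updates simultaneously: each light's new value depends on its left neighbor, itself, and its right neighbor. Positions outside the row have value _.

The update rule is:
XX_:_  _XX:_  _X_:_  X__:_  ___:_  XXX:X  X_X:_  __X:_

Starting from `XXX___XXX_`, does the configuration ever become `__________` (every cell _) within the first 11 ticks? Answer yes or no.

yes

_X_____X__
__________
all cells are _ at tick 2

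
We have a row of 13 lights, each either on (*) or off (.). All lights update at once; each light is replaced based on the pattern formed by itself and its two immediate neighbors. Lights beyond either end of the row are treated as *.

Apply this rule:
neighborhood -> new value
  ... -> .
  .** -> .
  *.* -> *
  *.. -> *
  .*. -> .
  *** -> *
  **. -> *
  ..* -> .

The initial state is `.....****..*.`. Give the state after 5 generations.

*.....****..*
**.....****..
***.....****.
****.....****
*****.....***

*****.....***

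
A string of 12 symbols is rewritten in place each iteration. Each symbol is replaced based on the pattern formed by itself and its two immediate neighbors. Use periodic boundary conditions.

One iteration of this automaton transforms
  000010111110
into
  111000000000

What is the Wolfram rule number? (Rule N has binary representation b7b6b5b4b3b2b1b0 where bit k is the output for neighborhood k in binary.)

1

position 7: 111 → 0  (bit 7 = 0)
position 10: 110 → 0  (bit 6 = 0)
position 5: 101 → 0  (bit 5 = 0)
position 11: 100 → 0  (bit 4 = 0)
position 6: 011 → 0  (bit 3 = 0)
position 4: 010 → 0  (bit 2 = 0)
position 3: 001 → 0  (bit 1 = 0)
position 0: 000 → 1  (bit 0 = 1)
bits b7..b0 = 00000001 = 1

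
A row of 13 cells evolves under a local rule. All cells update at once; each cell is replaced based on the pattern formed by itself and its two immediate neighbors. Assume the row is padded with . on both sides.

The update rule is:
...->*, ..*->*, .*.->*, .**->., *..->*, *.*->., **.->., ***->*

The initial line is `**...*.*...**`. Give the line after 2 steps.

**.**...**.**

..****.****..
**.**...**.**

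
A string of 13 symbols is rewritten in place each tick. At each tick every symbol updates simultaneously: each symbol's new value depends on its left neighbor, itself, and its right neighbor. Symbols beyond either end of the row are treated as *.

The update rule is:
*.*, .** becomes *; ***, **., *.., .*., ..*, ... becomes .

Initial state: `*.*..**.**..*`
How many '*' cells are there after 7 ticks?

.*...*.**...*
*.....**....*
......*.....*
............*
............*  (fixed point — unchanged through tick 7)
count of *: 1

1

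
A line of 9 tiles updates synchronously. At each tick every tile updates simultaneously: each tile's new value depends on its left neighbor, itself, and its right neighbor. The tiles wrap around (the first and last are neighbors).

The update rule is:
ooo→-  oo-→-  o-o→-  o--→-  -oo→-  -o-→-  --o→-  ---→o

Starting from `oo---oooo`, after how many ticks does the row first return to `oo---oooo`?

---o-----
oo---oooo

2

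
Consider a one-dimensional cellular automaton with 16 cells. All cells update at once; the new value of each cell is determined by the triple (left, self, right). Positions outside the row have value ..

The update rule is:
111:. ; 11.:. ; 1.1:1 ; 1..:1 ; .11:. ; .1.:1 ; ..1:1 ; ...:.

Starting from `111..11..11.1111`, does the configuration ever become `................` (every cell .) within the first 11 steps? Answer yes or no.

no

...11..11..1....
..1..11..1111...
.1111..11....1..
1....11..1..111.
11..1..11111...1
..11111.....1.11
.1.....1...111..
111...111.1...1.
...1.1...111.111
..11111.1...1...
.1.....111.111..
step 11 is .1.....111.111.., still not uniform .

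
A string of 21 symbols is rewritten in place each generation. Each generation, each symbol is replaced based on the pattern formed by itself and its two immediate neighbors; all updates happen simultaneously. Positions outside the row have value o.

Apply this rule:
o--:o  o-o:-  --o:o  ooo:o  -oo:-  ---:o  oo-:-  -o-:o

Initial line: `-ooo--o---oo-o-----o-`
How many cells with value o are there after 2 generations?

--o-oooooo---ooooooo-
ooo--oooo-ooo-ooooo--
count of o: 15

15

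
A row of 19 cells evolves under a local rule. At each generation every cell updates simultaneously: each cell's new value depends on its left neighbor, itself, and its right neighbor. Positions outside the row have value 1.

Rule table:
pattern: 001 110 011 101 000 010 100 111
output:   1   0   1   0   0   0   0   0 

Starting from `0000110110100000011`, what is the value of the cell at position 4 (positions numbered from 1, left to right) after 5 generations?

0001100100000000110
0011001000000001100
0110010000000011001
0100100000000110011
0001000000001100110
position 4 holds 1

1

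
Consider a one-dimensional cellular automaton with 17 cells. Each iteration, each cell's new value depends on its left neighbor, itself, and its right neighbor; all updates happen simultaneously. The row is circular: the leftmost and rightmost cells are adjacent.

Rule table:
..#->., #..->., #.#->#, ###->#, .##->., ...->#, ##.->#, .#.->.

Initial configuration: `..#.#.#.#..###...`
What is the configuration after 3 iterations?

#..#.#.#....##.##
#...#.#..##..##.#
#.#..#....#...##.

#.#..#....#...##.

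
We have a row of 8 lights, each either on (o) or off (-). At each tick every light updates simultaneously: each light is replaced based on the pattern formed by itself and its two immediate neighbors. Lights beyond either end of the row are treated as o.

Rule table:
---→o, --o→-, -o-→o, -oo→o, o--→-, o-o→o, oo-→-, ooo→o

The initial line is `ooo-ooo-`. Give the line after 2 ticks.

tick 1: oo-ooo-o
tick 2: o-ooo-oo

o-ooo-oo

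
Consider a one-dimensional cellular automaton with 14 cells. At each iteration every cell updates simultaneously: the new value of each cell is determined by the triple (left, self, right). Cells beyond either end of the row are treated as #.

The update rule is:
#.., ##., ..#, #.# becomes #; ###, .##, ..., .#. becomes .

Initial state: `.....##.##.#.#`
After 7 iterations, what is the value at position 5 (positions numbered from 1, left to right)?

.

iteration 1: #...#.##.##.#.
iteration 2: ##.#.#.##.##.#
iteration 3: .##.#.#.##.##.
iteration 4: #.##.#.#.##.##
iteration 5: ##.##.#.#.##..
iteration 6: .##.##.#.#.###
iteration 7: #.##.##.#.#...
position 5 holds .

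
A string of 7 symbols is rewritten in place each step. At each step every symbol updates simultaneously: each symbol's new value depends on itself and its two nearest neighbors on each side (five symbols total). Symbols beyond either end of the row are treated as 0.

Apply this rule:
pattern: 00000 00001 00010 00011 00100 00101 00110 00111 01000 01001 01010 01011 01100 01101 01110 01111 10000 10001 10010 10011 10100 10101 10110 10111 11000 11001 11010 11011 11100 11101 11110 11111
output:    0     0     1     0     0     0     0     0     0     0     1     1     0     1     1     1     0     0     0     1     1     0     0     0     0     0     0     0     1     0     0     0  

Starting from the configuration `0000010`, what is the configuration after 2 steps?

0001000

0000100
0001000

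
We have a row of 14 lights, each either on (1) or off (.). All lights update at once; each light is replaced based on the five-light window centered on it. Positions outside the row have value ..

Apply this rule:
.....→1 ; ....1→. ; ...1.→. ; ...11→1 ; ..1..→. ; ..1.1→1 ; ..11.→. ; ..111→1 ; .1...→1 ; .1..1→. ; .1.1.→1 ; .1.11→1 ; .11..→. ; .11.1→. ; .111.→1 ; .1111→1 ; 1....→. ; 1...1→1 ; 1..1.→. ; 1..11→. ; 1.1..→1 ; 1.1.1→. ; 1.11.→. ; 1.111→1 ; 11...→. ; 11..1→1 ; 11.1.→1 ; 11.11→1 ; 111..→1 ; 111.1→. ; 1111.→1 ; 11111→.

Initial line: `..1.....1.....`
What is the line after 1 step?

...1.1...1.111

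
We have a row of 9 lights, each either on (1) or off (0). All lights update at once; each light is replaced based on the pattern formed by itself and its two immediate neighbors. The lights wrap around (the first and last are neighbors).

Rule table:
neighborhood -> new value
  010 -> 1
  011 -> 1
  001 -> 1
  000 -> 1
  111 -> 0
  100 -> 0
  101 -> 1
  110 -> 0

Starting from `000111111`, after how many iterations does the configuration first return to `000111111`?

18

011100000
110001111
000111000
111100011
000001110
111111000
100000011
001111110
111000000
100011111
001110000
111000111
000011100
111110001
000000111
011111100
110000001
000111111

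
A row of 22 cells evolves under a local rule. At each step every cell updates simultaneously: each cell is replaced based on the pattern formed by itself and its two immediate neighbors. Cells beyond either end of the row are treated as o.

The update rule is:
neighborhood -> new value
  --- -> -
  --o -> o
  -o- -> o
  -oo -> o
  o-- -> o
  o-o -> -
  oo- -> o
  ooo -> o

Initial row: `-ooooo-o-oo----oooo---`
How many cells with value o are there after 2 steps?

-ooooo-o-ooo--oooooo-o
-ooooo-o-ooooooooooo-o
count of o: 18

18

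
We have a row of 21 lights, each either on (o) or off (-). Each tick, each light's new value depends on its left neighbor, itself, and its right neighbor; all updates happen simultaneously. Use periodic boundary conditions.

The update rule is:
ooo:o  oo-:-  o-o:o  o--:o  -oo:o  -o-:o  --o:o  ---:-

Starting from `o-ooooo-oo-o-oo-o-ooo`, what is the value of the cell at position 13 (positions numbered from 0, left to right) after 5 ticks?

-ooooo-oo-oooo-oooooo
ooooo-oo-oooo-oooooo-
oooo-oo-oooo-oooooo-o
ooo-oo-oooo-oooooo-oo
oo-oo-oooo-oooooo-ooo
position 13 holds o

o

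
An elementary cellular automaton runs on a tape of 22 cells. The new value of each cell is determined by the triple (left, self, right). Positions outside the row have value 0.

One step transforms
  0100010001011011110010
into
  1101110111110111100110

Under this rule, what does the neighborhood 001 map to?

At position 0 the neighborhood is 001; the next row has 1 there.

1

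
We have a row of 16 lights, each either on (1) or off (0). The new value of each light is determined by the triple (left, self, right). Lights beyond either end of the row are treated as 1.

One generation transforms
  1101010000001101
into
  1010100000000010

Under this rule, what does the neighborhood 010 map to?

At position 3 the neighborhood is 010; the next row has 0 there.

0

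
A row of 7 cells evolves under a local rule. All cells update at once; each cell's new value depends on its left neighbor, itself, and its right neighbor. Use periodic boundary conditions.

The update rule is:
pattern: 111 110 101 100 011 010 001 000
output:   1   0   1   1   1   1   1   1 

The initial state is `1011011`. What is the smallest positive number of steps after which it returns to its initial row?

7

step 1: 0110111
step 2: 1101110
step 3: 1011101
step 4: 0111011
step 5: 1110110
step 6: 1101101
step 7: 1011011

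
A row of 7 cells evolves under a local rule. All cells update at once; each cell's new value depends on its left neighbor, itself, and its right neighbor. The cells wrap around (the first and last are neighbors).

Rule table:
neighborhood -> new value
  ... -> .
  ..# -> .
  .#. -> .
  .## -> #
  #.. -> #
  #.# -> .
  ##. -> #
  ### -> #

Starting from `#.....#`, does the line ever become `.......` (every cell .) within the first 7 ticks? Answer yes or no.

##....#
###...#
####..#
#####.#
#####.#  (fixed point — unchanged through tick 7)
tick 7 is #####.#, still not uniform .

no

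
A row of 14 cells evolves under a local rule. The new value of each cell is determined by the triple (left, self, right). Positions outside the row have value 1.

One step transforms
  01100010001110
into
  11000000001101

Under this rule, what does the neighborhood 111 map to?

At position 11 the neighborhood is 111; the next row has 1 there.

1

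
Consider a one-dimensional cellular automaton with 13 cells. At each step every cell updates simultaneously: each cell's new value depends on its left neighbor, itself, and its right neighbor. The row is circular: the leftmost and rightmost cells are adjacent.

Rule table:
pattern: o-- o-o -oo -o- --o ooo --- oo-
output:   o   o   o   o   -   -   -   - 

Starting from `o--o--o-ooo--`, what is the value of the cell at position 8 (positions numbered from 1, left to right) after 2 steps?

-

oo-oo-ooo--o-
o-oo-oo--o-oo
position 8 holds -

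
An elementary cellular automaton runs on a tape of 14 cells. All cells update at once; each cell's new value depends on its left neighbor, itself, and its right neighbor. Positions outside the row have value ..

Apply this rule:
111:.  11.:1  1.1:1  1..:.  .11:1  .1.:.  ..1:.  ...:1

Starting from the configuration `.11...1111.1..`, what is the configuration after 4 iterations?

.11.1.1..11..1
.111.1...11...
.1.11..1.11.11
..111...111111

..111...111111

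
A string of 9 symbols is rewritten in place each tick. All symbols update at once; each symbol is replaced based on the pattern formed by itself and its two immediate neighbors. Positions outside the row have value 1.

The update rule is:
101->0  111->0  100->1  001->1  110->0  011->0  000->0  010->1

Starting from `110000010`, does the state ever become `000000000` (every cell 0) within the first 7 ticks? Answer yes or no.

001000110
111101000
000001101
100010000
010111001
010000110
011001000
tick 7 is 011001000, still not uniform 0

no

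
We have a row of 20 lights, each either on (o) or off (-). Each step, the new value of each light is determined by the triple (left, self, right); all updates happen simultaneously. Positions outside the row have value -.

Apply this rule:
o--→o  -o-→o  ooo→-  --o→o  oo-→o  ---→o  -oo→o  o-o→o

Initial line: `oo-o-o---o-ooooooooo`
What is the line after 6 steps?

oooooooooooo-------o
o----------ooooooooo
oooooooooooo-------o  (repeats step 1; period 2)
step 6: o----------ooooooooo

o----------ooooooooo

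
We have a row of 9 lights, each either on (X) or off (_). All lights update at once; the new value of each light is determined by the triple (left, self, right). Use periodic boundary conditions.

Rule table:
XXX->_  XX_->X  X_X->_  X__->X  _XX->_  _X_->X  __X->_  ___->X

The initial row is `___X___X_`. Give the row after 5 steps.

XX_XXX_XX
_X___X___
_XXX_XXXX
___X____X
XX_XXXX_X

XX_XXXX_X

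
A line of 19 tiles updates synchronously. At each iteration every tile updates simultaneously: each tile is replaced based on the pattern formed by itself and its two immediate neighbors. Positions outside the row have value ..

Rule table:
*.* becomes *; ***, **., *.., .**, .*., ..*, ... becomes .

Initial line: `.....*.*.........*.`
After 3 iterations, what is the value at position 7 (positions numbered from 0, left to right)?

.

iteration 1: ......*............
iteration 2: ...................
iteration 3: ...................
position 7 holds .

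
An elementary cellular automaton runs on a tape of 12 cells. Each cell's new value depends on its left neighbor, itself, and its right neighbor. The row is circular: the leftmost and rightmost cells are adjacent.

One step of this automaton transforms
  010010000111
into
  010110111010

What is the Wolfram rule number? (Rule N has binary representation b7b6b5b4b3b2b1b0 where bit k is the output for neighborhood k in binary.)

position 10: 111 → 1  (bit 7 = 1)
position 11: 110 → 0  (bit 6 = 0)
position 0: 101 → 0  (bit 5 = 0)
position 2: 100 → 0  (bit 4 = 0)
position 9: 011 → 0  (bit 3 = 0)
position 1: 010 → 1  (bit 2 = 1)
position 3: 001 → 1  (bit 1 = 1)
position 6: 000 → 1  (bit 0 = 1)
bits b7..b0 = 10000111 = 135

135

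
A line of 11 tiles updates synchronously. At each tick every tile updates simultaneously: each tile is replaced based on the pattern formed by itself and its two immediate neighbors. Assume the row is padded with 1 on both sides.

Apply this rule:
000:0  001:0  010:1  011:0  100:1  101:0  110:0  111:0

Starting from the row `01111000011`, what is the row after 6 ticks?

00000100000
10000110000
01000001000
01100001100
00010000010
10011000010

10011000010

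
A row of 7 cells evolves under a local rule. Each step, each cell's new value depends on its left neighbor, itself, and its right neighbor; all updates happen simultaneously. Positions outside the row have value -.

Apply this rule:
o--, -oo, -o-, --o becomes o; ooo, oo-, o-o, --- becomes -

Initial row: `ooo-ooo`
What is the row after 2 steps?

step 1: o---o--
step 2: oo-ooo-

oo-ooo-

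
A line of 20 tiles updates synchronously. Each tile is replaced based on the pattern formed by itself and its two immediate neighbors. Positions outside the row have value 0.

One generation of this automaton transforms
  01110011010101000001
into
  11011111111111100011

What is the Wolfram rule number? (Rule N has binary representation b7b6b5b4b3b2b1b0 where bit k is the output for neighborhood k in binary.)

position 2: 111 → 0  (bit 7 = 0)
position 3: 110 → 1  (bit 6 = 1)
position 8: 101 → 1  (bit 5 = 1)
position 4: 100 → 1  (bit 4 = 1)
position 1: 011 → 1  (bit 3 = 1)
position 9: 010 → 1  (bit 2 = 1)
position 0: 001 → 1  (bit 1 = 1)
position 15: 000 → 0  (bit 0 = 0)
bits b7..b0 = 01111110 = 126

126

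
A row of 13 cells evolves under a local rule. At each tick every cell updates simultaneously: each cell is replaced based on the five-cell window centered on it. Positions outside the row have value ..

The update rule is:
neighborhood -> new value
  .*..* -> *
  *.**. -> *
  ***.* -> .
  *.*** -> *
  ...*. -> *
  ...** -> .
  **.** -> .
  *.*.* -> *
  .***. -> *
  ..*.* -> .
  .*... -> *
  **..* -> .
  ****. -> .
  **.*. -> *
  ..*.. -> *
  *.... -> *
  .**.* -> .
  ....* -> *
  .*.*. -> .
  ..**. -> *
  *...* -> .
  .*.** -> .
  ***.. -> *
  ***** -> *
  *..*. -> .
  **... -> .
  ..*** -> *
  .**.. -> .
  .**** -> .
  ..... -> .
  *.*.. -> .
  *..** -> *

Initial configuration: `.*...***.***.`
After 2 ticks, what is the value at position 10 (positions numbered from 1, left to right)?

***..**..***.
***.**..****.
position 10 holds *

*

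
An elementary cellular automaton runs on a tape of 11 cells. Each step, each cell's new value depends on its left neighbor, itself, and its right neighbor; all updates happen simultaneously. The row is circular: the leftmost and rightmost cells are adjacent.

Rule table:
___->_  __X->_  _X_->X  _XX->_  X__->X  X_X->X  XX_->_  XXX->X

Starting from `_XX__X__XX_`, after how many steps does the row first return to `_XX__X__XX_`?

22

step 1: ___X_XX___X
step 2: X__XX__X__X
step 3: _X___X_XX__
step 4: _XX__XX__X_
step 5: ___X___X_XX
step 6: X__XX__XX__
step 7: XX___X___X_
step 8: __X__XX__XX
step 9: X_XX___X___
step 10: XX__X__XX__
step 11: __X_XX___X_
step 12: __XX__X__XX
step 13: X___X_XX___
step 14: XX__XX__X__
step 15: __X___X_XX_
step 16: __XX__XX__X
step 17: X___X___X_X
step 18: _X__XX__XX_
step 19: _XX___X___X
step 20: X__X__XX__X
step 21: _X_XX___X__
step 22: _XX__X__XX_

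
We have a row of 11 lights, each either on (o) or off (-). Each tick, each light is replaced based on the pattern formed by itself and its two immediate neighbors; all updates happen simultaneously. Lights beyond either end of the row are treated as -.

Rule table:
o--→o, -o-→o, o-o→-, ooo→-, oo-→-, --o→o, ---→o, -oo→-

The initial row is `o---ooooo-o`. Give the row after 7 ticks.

oooo------o
----ooooooo
oooo-------
----ooooooo  (repeats tick 2; period 2)
tick 7: oooo-------

oooo-------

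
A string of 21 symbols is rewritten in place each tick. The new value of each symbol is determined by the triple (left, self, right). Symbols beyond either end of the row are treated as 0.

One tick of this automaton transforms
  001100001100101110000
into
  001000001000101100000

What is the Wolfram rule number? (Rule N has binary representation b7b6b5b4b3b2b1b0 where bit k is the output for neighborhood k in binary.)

position 15: 111 → 1  (bit 7 = 1)
position 3: 110 → 0  (bit 6 = 0)
position 13: 101 → 0  (bit 5 = 0)
position 4: 100 → 0  (bit 4 = 0)
position 2: 011 → 1  (bit 3 = 1)
position 12: 010 → 1  (bit 2 = 1)
position 1: 001 → 0  (bit 1 = 0)
position 0: 000 → 0  (bit 0 = 0)
bits b7..b0 = 10001100 = 140

140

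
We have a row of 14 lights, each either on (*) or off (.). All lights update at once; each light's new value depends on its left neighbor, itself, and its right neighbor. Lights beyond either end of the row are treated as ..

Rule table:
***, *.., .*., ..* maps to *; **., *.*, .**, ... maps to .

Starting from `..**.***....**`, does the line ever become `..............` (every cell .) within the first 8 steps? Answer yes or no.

.*....*.*..*..
***..**.*****.
.*.**....***.*
**...*..*.*..*
..*.*****.****
.**..***...**.
*..**.*.*.*..*
***...*.*.****
step 8 is ***...*.*.****, still not uniform .

no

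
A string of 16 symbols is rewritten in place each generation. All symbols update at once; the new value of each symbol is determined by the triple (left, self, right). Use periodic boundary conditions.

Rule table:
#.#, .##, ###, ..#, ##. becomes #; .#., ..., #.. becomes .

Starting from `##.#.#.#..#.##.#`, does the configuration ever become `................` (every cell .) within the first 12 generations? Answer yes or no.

no

generation 1: ###.#.#..#.#####
generation 2: ####.#..#.######
generation 3: #####..#.#######
generation 4: #####.#.########
generation 5: ######.#########
generation 6: ################
generation 7: ################  (fixed point — unchanged through generation 12)
generation 12 is ################, still not uniform .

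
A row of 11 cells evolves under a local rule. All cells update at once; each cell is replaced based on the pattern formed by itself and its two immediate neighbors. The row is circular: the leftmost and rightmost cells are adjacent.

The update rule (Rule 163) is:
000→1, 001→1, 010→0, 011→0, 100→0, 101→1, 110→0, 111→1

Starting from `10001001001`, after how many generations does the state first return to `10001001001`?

00110010010
11000100100
00011001001
01100010010
10001100100
00110001001
01000110010
10011000100
00100011001
01001100010
10010001100
00100110001
01001000110
10010011000
00100100011
01001001100
10010010001
00100100110
11001001000
00010010011
01100100100
10001001001

22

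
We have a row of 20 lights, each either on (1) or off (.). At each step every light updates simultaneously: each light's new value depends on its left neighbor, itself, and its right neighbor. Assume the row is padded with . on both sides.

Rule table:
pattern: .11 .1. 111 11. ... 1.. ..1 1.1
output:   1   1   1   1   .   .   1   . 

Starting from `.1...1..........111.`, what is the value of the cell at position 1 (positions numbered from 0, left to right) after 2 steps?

1

step 1: 11..11.........1111.
step 2: 11.111........11111.
position 1 holds 1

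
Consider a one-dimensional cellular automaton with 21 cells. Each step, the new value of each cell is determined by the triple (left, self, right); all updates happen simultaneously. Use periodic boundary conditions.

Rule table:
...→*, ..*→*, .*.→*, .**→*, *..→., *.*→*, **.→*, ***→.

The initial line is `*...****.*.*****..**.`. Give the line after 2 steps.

*.***..*****...*.****
***.*.**...*.*****...

***.*.**...*.*****...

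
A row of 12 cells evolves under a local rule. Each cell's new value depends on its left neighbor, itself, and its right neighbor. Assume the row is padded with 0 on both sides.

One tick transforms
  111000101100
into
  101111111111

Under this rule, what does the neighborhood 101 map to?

At position 7 the neighborhood is 101; the next row has 1 there.

1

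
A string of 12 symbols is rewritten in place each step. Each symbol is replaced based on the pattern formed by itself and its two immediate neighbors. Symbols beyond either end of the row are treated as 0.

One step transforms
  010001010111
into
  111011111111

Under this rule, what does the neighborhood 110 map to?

At position 11 the neighborhood is 110; the next row has 1 there.

1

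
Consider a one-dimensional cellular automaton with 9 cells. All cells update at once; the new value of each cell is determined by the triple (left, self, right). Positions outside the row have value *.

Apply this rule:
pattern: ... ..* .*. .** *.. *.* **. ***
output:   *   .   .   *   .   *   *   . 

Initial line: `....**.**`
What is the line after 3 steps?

step 1: .**.****.
step 2: *****..**
step 3: ....*..*.

....*..*.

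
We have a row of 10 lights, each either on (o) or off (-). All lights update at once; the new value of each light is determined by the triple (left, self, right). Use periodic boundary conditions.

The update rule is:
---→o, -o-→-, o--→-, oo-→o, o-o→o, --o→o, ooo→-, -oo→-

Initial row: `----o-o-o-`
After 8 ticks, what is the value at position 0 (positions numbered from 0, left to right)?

o

tick 1: oooo-o-o--
tick 2: ---oo-o--o
tick 3: -oo-oo--o-
tick 4: o-oo-o-o--
tick 5: -o-oo-o--o
tick 6: o-o-oo--o-
tick 7: -o-o-o-o-o
tick 8: o-o-o-o-o-
position 0 holds o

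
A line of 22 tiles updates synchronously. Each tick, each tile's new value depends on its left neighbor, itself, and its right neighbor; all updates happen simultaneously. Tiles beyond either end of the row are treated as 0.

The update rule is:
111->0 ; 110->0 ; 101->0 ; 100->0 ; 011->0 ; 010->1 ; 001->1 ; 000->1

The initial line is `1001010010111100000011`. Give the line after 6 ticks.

1000000000001111100000

tick 1: 1011010110000001111100
tick 2: 1000010000111110000001
tick 3: 1011110111000000111111
tick 4: 1000000000011111000000
tick 5: 1011111111100000011111
tick 6: 1000000000001111100000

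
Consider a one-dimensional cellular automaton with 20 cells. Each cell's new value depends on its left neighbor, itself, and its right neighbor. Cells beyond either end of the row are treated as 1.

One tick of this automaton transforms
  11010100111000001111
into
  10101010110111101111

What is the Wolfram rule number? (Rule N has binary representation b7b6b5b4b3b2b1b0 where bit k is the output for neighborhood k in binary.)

185

position 0: 111 → 1  (bit 7 = 1)
position 1: 110 → 0  (bit 6 = 0)
position 2: 101 → 1  (bit 5 = 1)
position 6: 100 → 1  (bit 4 = 1)
position 8: 011 → 1  (bit 3 = 1)
position 3: 010 → 0  (bit 2 = 0)
position 7: 001 → 0  (bit 1 = 0)
position 12: 000 → 1  (bit 0 = 1)
bits b7..b0 = 10111001 = 185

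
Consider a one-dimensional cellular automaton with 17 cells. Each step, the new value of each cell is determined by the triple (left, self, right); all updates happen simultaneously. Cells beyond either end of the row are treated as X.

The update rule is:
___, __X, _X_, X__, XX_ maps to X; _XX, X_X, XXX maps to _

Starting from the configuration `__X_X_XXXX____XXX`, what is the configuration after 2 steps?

__X_XXXXX____XXXX

XXX_X____XXXXX___
__X_XXXXX____XXXX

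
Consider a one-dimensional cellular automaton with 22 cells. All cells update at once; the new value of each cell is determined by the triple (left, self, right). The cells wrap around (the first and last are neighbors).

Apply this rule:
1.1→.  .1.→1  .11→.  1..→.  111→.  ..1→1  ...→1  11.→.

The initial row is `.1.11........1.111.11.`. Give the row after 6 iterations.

iteration 1: 11....11111111........
iteration 2: ...111.........1111111
iteration 3: .11....11111111.......
iteration 4: 1...111.........111111
iteration 5: ..11....11111111......
iteration 6: 11...111.........11111

11...111.........11111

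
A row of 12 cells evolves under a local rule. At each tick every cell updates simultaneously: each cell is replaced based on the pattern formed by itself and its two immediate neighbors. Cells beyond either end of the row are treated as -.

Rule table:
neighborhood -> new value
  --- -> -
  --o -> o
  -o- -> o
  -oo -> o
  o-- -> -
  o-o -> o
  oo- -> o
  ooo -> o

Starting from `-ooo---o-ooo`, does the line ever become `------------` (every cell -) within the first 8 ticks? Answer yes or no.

no

oooo--oooooo
oooo-ooooooo
oooooooooooo
oooooooooooo  (fixed point — unchanged through tick 8)
tick 8 is oooooooooooo, still not uniform -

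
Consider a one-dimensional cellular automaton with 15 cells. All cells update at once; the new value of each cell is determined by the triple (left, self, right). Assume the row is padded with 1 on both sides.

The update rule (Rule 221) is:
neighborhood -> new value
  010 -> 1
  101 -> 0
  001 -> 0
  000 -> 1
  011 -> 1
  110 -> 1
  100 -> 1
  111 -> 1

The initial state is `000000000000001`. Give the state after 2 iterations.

iteration 1: 111111111111101
iteration 2: 111111111111101

111111111111101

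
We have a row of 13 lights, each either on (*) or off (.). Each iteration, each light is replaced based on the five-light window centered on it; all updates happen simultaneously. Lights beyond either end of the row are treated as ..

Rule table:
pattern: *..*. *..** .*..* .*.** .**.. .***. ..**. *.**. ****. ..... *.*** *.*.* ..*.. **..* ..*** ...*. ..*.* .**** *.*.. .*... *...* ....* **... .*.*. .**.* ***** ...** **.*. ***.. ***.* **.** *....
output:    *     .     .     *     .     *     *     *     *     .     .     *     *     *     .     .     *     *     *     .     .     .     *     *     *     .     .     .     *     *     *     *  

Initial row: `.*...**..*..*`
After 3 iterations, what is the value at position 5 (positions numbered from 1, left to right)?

iteration 1: .*...*.***.**
iteration 2: .*...**.****.
iteration 3: .*...***.****
position 5 holds .

.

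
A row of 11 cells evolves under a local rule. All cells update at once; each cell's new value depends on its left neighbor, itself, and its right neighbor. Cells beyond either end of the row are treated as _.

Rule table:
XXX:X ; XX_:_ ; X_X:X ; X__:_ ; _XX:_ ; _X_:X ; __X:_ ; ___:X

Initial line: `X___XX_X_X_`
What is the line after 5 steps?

____X__X_XX

X_X___XXXX_
XXX_X__XX__
_X_XX_____X
_XX___XXX_X
____X__X_XX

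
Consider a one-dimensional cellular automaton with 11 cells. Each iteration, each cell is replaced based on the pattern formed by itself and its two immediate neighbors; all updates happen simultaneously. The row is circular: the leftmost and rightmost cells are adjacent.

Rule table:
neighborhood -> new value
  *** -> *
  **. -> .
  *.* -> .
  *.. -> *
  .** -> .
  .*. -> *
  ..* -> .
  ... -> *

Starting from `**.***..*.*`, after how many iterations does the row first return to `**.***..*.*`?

*...*.*.*..
***.*.*.**.
.*..*.*....
.**.*.*****
....*..***.
***.**..*.*
**....*.*..
..***.*.**.
*..*..*...*
.*.**.***..
.*.....*.**
.*****.*...
..***..****
*..*.*..**.
**.*.**....
...*...***.
**.***..*.*

17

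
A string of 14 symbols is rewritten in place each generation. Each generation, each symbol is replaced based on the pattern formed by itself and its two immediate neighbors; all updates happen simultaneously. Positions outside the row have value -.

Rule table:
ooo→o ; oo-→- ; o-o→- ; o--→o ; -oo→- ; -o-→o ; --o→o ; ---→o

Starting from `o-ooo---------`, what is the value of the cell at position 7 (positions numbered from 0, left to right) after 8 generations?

o--o-ooooooooo
oooo--ooooooo-
-oo-oo-ooooo-o
o-------ooo--o
oooooooo-o-ooo
-oooooo--o--o-
o-oooo-ooooooo
o--oo---ooooo-
position 7 holds -

-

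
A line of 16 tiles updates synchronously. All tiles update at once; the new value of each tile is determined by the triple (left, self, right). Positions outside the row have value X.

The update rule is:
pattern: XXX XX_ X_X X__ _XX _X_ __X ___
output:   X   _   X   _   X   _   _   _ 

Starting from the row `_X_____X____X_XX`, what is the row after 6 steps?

_____________XXX

X____________XXX
_____________XXX
_____________XXX  (fixed point — unchanged through step 6)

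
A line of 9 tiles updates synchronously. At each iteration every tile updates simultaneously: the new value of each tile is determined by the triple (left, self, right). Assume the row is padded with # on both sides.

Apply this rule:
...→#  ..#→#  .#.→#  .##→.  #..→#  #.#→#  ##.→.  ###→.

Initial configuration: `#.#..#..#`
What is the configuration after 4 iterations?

.#######.
#.......#
.#######.  (repeats iteration 1; period 2)
iteration 4: #.......#

#.......#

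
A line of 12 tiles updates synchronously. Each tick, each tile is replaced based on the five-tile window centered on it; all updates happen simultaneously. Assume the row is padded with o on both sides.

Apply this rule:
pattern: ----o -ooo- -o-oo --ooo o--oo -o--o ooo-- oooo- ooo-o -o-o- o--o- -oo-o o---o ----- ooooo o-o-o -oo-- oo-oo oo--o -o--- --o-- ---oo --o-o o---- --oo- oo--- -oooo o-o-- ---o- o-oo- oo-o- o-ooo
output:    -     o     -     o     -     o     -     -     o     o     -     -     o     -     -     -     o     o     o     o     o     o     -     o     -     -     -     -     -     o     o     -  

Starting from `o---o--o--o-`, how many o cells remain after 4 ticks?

--o-oo-oo---
o---o-ooo-oo
--o----ooo--
o-ooo-ooo-o-
count of o: 8

8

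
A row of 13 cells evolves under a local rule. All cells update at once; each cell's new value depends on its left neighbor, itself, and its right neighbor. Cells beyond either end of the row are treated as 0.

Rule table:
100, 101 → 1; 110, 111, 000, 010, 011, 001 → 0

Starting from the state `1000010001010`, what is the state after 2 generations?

0100001000101
0010000100010

0010000100010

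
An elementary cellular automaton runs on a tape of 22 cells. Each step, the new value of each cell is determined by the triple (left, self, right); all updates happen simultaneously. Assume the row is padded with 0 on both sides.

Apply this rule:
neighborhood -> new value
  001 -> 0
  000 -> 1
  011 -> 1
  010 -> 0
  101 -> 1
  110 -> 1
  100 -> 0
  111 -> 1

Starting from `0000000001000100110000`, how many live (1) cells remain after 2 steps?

1111111100010000110111
1111111101000110111111
count of 1: 17

17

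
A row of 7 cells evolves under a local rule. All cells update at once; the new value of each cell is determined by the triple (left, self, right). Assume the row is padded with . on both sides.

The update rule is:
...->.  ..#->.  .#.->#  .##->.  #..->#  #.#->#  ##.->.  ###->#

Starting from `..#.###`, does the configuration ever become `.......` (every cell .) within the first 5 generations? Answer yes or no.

..##.#.
....###
.....#.
.....##
.......
all cells are . at generation 5

yes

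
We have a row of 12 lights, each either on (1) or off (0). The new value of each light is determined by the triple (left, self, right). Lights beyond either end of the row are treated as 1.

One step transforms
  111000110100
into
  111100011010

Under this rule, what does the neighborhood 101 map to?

At position 8 the neighborhood is 101; the next row has 1 there.

1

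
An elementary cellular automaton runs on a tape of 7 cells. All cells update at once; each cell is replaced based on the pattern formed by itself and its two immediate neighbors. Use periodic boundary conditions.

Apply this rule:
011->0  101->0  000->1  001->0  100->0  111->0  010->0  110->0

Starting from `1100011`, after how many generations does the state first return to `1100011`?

2

0001000
1100011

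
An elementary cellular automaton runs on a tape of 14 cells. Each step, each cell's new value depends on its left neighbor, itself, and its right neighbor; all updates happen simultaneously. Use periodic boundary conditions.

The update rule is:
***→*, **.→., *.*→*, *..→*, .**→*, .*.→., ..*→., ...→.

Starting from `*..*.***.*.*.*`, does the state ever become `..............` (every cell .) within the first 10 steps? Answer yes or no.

no

step 1: .*..***.*.*.**
step 2: *.*.**.*.*.**.
step 3: .*.**.*.*.**.*
step 4: *.**.*.*.**.*.
step 5: .**.*.*.**.*.*
step 6: **.*.*.**.*.*.
step 7: *.*.*.**.*.*.*
step 8: .*.*.**.*.*.**
step 9: *.*.**.*.*.**.  (repeats step 2; period 7)
step 10: .*.**.*.*.**.*
step 10 is .*.**.*.*.**.*, still not uniform .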